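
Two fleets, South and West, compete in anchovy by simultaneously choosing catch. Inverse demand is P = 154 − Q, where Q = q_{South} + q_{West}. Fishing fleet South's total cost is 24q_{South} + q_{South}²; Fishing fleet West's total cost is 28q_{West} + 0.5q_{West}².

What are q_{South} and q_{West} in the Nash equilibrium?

24, 34

Fishing fleet South's profit: π = q_{South}(154 − (q_{South} + q_{West})) − 24q_{South} − q_{South}².
∂π/∂q_{South} = 130 − 4q_{South} − q_{West} = 0, so q_{South} = 32.5 − 0.25q_{West}.
For West: ∂π/∂q_{West} = 126 − 3q_{West} − q_{South} = 0 ⇒ q_{West} = 42 − (1/3)q_{South}.
Substituting the second reaction function into the first: q_{South} = 32.5 − 0.25(42 − (1/3)q_{South}), which gives (11/12)q_{South} = 22 ⇒ q_{South} = 24.
Then q_{West} = 42 − (1/3)·24 = 34.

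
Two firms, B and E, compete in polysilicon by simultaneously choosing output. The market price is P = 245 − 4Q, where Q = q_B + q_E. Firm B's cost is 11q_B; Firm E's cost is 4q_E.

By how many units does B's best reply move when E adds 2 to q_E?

Firm B's profit: π = q_B(245 − 4(q_B + q_E)) − 11q_B.
∂π/∂q_B = 234 − 8q_B − 4q_E = 0, so q_B = 29.25 − 0.5q_E.
The reaction-function slope is −0.5, so a 2-unit rise in q_E moves q_B by −0.5 × 2 = −1. B's best response falls — the actions are strategic substitutes.

-1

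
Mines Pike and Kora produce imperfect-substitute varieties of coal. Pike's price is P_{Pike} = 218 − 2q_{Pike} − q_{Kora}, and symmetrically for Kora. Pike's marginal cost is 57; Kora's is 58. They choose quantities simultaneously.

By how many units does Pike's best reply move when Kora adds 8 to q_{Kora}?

Mine Pike's profit: π = q_{Pike}(218 − 2q_{Pike} − q_{Kora}) − 57q_{Pike}.
∂π/∂q_{Pike} = 161 − 4q_{Pike} − q_{Kora} = 0 ⇒ q_{Pike} = 40.25 − 0.25q_{Kora}.
The reaction-function slope is −0.25, so an 8-unit rise in q_{Kora} moves q_{Pike} by −0.25 × 8 = −2. Pike's best response falls — the actions are strategic substitutes.

-2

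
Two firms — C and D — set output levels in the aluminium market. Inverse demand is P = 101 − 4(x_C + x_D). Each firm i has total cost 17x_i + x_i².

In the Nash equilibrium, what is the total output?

12

Firm C's profit: π = x_C(101 − 4(x_C + x_D)) − 17x_C − x_C².
∂π/∂x_C = 84 − 10x_C − 4x_D = 0, so x_C = 8.4 − 0.4x_D.
The game is symmetric, so in equilibrium x_D = x_C: the reaction function gives 1.4x_C = 8.4, hence x_C = 6.
Total output: 6 + 6 = 12.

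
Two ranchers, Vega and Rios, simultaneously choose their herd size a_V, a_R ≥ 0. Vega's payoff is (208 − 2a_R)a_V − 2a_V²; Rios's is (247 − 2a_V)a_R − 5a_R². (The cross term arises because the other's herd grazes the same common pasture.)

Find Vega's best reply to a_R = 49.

27.5

Expanding Vega's payoff: 208a_V − 2a_Ra_V − 2a_V².
∂π/∂a_V = 208 − 2a_R − 4a_V = 0, so a_V = 52 − 0.5a_R.
At a_R = 49: a_V = 52 − 0.5·49 = 27.5.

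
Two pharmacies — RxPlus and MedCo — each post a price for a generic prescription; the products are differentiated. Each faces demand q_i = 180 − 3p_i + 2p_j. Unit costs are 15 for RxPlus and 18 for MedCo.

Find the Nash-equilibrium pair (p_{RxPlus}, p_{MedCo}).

RxPlus's profit: π = (p_{RxPlus} − 15)(180 − 3p_{RxPlus} + 2p_{MedCo}).
∂π/∂p_{RxPlus} = 225 − 6p_{RxPlus} + 2p_{MedCo} = 0 ⇒ p_{RxPlus} = 37.5 + (1/3)p_{MedCo}.
Similarly p_{MedCo} = 39 + (1/3)p_{RxPlus}.
Solving the two reaction functions simultaneously: (1 − (1/3)(1/3))p_{RxPlus} = 37.5 + (1/3)·39, so (8/9)p_{RxPlus} = 50.5 and p_{RxPlus} = 56.8125.
Then p_{MedCo} = 39 + (1/3)·56.8125 = 57.9375.

56.8125, 57.9375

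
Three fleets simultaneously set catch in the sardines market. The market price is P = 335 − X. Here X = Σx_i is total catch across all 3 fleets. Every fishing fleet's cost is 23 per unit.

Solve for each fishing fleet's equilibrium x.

A representative fishing fleet's profit is π_i = x_i(335 − X) − 23x_i, with X = x_i + Σ_{j≠i} x_j.
First-order condition: 312 − 2x_i − Σ_{j≠i} x_j = 0.
In a symmetric equilibrium every fishing fleet chooses the same x, so Σ_{j≠i} x_j = 2x. The condition becomes 312 − 4x = 0, giving x = 312/4 = 78.

78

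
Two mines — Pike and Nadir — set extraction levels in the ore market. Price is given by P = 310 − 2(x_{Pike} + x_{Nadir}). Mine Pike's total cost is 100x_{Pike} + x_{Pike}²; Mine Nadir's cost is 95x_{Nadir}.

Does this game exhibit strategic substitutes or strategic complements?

Mine Pike's profit: π = x_{Pike}(310 − 2(x_{Pike} + x_{Nadir})) − 100x_{Pike} − x_{Pike}².
∂π/∂x_{Pike} = 210 − 6x_{Pike} − 2x_{Nadir} = 0, so x_{Pike} = 35 − (1/3)x_{Nadir}.
The best-response slope dx_{Pike}/dx_{Nadir} = −1/3 < 0: the reaction function is downward-sloping, so the choices are strategic substitutes.

strategic substitutes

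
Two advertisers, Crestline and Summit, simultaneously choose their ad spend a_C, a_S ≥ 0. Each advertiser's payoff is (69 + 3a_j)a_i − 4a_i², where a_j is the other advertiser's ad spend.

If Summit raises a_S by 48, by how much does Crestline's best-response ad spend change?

Crestline's payoff is (69 + 3a_S)a_C − 4a_C².
∂π/∂a_C = 69 + 3a_S − 8a_C = 0, so a_C = 8.625 + 0.375a_S.
The reaction-function slope is 0.375, so a 48-unit rise in a_S moves a_C by 0.375 × 48 = 18. Crestline's best response rises — the actions are strategic complements.

18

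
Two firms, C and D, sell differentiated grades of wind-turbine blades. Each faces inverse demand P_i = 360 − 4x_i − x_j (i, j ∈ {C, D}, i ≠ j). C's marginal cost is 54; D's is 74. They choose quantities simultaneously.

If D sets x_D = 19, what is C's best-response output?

Firm C's profit: π = x_C(360 − 4x_C − x_D) − 54x_C.
∂π/∂x_C = 306 − 8x_C − x_D = 0 ⇒ x_C = 38.25 − 0.125x_D.
At x_D = 19: x_C = 38.25 − 0.125·19 = 35.875.

35.875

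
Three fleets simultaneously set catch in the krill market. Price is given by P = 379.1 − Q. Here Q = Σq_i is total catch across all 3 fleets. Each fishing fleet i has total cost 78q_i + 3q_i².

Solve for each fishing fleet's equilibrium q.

A representative fishing fleet's profit is π_i = q_i(379.1 − Q) − 78q_i − 3q_i², with Q = q_i + Σ_{j≠i} q_j.
First-order condition: 301.1 − 8q_i − Σ_{j≠i} q_j = 0.
In a symmetric equilibrium every fishing fleet chooses the same q, so Σ_{j≠i} q_j = 2q. The condition becomes 301.1 − 10q = 0, giving q = 301.1/10 = 30.11.

30.11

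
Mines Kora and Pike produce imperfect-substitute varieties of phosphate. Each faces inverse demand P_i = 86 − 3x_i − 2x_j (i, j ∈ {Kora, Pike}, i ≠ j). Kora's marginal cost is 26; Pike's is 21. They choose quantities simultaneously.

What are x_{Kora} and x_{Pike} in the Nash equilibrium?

Mine Kora's profit: π = x_{Kora}(86 − 3x_{Kora} − 2x_{Pike}) − 26x_{Kora}.
∂π/∂x_{Kora} = 60 − 6x_{Kora} − 2x_{Pike} = 0 ⇒ x_{Kora} = 10 − (1/3)x_{Pike}.
Similarly x_{Pike} = 65/6 − (1/3)x_{Kora}.
Plugging x_{Pike} into Kora's best response: x_{Kora} = 10 − (1/3)(65/6 − (1/3)x_{Kora}) ⇒ (8/9)x_{Kora} = 115/18, so x_{Kora} = 7.1875.
Then x_{Pike} = 65/6 − (1/3)·7.1875 = 8.4375.

7.1875, 8.4375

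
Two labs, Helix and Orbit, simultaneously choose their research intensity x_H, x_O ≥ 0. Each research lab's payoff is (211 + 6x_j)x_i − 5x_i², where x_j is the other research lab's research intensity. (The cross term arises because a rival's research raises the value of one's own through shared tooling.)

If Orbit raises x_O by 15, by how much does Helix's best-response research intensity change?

9

Helix's payoff is (211 + 6x_O)x_H − 5x_H².
∂π/∂x_H = 211 + 6x_O − 10x_H = 0, so x_H = 21.1 + 0.6x_O.
The reaction-function slope is 0.6, so a 15-unit rise in x_O moves x_H by 0.6 × 15 = 9. Helix's best response rises — the actions are strategic complements.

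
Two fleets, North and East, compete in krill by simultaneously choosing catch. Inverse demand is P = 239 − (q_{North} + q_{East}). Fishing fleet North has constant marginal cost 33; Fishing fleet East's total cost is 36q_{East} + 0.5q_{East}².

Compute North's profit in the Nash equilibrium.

Fishing fleet North's profit: π = q_{North}(239 − (q_{North} + q_{East})) − 33q_{North}.
∂π/∂q_{North} = 206 − 2q_{North} − q_{East} = 0, so q_{North} = 103 − 0.5q_{East}.
For East: ∂π/∂q_{East} = 203 − 3q_{East} − q_{North} = 0 ⇒ q_{East} = 203/3 − (1/3)q_{North}.
Solving the two reaction functions simultaneously: (1 − (−0.5)(−1/3))q_{North} = 103 − 0.5·(203/3), so (5/6)q_{North} = 415/6 and q_{North} = 83.
Then q_{East} = 203/3 − (1/3)·83 = 40.
Price P = 239 − 123 = 116.
North's profit: (116 − 33)·83 = 6889.

6889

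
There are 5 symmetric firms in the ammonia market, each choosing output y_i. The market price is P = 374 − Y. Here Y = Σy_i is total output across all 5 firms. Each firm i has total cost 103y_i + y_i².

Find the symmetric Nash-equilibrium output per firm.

33.875

A representative firm's profit is π_i = y_i(374 − Y) − 103y_i − y_i², with Y = y_i + Σ_{j≠i} y_j.
First-order condition: 271 − 4y_i − Σ_{j≠i} y_j = 0.
Imposing symmetry (y_j = y for all j) turns Σ_{j≠i} y_j into 4y, so 271 = 8y and y = 33.875.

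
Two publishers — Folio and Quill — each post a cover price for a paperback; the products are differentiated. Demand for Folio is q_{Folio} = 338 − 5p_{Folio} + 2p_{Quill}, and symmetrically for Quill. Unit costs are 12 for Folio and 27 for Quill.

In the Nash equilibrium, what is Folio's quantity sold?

196.5625

Folio's profit: π = (p_{Folio} − 12)(338 − 5p_{Folio} + 2p_{Quill}).
∂π/∂p_{Folio} = 398 − 10p_{Folio} + 2p_{Quill} = 0 ⇒ p_{Folio} = 39.8 + 0.2p_{Quill}.
Similarly p_{Quill} = 47.3 + 0.2p_{Folio}.
Substituting the second reaction function into the first: p_{Folio} = 39.8 + 0.2(47.3 + 0.2p_{Folio}), which gives 0.96p_{Folio} = 49.26 ⇒ p_{Folio} = 51.3125.
Then p_{Quill} = 47.3 + 0.2·51.3125 = 57.5625.
q_{Folio} = 338 − 5·51.3125 + 2·57.5625 = 196.5625.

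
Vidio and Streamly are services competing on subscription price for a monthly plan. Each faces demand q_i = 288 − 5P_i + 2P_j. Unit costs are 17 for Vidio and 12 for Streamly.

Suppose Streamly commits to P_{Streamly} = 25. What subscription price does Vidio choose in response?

Vidio's profit: π = (P_{Vidio} − 17)(288 − 5P_{Vidio} + 2P_{Streamly}).
∂π/∂P_{Vidio} = 373 − 10P_{Vidio} + 2P_{Streamly} = 0 ⇒ P_{Vidio} = 37.3 + 0.2P_{Streamly}.
At P_{Streamly} = 25: P_{Vidio} = 37.3 + 0.2·25 = 42.3.

42.3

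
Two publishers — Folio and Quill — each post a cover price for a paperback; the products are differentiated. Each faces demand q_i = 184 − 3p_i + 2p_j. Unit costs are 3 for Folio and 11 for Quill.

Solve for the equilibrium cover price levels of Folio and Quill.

Folio's profit: π = (p_{Folio} − 3)(184 − 3p_{Folio} + 2p_{Quill}).
∂π/∂p_{Folio} = 193 − 6p_{Folio} + 2p_{Quill} = 0 ⇒ p_{Folio} = 193/6 + (1/3)p_{Quill}.
Similarly p_{Quill} = 217/6 + (1/3)p_{Folio}.
Solving the two reaction functions simultaneously: (1 − (1/3)(1/3))p_{Folio} = 193/6 + (1/3)·(217/6), so (8/9)p_{Folio} = 398/9 and p_{Folio} = 49.75.
Then p_{Quill} = 217/6 + (1/3)·49.75 = 52.75.

49.75, 52.75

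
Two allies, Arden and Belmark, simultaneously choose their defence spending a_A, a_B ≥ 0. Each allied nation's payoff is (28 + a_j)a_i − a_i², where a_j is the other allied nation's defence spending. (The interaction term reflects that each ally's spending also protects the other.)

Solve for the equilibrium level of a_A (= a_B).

Arden's payoff is (28 + a_B)a_A − a_A².
∂π/∂a_A = 28 + a_B − 2a_A = 0, so a_A = 14 + 0.5a_B.
By symmetry a_B = a_A; substituting into the reaction function, 0.5a_A = 14 and a_A = 28.

28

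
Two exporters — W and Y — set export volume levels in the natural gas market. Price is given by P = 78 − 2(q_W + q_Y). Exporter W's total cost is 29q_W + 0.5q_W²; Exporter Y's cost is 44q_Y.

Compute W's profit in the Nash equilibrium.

160

Exporter W's profit: π = q_W(78 − 2(q_W + q_Y)) − 29q_W − 0.5q_W².
∂π/∂q_W = 49 − 5q_W − 2q_Y = 0, so q_W = 9.8 − 0.4q_Y.
For Y: ∂π/∂q_Y = 34 − 4q_Y − 2q_W = 0 ⇒ q_Y = 8.5 − 0.5q_W.
Plugging q_Y into W's best response: q_W = 9.8 − 0.4(8.5 − 0.5q_W) ⇒ 0.8q_W = 6.4, so q_W = 8.
Then q_Y = 8.5 − 0.5·8 = 4.5.
Price P = 78 − 2·12.5 = 53.
W's profit: (53 − 29)·8 − 0.5(8)² = 160.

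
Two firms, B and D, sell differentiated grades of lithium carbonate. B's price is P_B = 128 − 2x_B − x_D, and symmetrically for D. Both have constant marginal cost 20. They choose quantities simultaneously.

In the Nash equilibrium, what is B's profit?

Firm B's profit: π = x_B(128 − 2x_B − x_D) − 20x_B.
∂π/∂x_B = 108 − 4x_B − x_D = 0 ⇒ x_B = 27 − 0.25x_D.
By symmetry x_D = x_B; substituting into the reaction function, 1.25x_B = 27 and x_B = 21.6.
P_B = 128 − 2·21.6 − 21.6 = 63.2.
Profit = (63.2 − 20)·21.6 = 933.12.

933.12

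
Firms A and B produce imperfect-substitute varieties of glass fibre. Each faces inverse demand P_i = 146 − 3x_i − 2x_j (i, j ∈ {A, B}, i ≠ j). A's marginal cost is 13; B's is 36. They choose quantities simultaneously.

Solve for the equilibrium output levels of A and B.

18.0625, 12.3125

Firm A's profit: π = x_A(146 − 3x_A − 2x_B) − 13x_A.
∂π/∂x_A = 133 − 6x_A − 2x_B = 0 ⇒ x_A = 133/6 − (1/3)x_B.
Similarly x_B = 55/3 − (1/3)x_A.
Plugging x_B into A's best response: x_A = 133/6 − (1/3)(55/3 − (1/3)x_A) ⇒ (8/9)x_A = 289/18, so x_A = 18.0625.
Then x_B = 55/3 − (1/3)·18.0625 = 12.3125.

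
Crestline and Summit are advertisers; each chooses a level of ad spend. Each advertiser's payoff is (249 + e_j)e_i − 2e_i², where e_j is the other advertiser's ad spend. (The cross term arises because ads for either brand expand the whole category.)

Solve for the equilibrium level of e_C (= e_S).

83

Crestline's payoff is (249 + e_S)e_C − 2e_C².
∂π/∂e_C = 249 + e_S − 4e_C = 0, so e_C = 62.25 + 0.25e_S.
By symmetry e_S = e_C; substituting into the reaction function, 0.75e_C = 62.25 and e_C = 83.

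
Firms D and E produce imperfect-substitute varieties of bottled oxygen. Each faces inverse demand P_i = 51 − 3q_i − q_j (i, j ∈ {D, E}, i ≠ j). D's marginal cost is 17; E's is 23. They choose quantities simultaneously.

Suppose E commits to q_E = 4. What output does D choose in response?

5

Firm D's profit: π = q_D(51 − 3q_D − q_E) − 17q_D.
∂π/∂q_D = 34 − 6q_D − q_E = 0 ⇒ q_D = 17/3 − (1/6)q_E.
At q_E = 4: q_D = 17/3 − (1/6)·4 = 5.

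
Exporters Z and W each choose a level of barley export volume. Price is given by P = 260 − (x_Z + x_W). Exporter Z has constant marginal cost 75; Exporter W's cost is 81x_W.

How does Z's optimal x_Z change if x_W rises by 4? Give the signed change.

Exporter Z's profit: π = x_Z(260 − (x_Z + x_W)) − 75x_Z.
∂π/∂x_Z = 185 − 2x_Z − x_W = 0, so x_Z = 92.5 − 0.5x_W.
The reaction-function slope is −0.5, so a 4-unit rise in x_W moves x_Z by −0.5 × 4 = −2. Z's best response falls — the actions are strategic substitutes.

-2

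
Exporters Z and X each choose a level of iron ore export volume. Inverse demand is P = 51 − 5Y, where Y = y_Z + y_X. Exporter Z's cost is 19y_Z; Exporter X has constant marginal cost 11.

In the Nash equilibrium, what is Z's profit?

12.8

Exporter Z's profit: π = y_Z(51 − 5(y_Z + y_X)) − 19y_Z.
∂π/∂y_Z = 32 − 10y_Z − 5y_X = 0, so y_Z = 3.2 − 0.5y_X.
By the same steps for X: y_X = 4 − 0.5y_Z.
Solving the two reaction functions simultaneously: (1 − (−0.5)(−0.5))y_Z = 3.2 − 0.5·4, so 0.75y_Z = 1.2 and y_Z = 1.6.
Then y_X = 4 − 0.5·1.6 = 3.2.
Price P = 51 − 5·4.8 = 27.
Z's profit: (27 − 19)·1.6 = 12.8.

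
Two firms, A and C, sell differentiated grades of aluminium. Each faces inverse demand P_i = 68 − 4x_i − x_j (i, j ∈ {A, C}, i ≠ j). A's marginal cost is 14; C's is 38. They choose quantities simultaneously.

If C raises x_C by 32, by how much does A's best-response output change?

-4

Firm A's profit: π = x_A(68 − 4x_A − x_C) − 14x_A.
∂π/∂x_A = 54 − 8x_A − x_C = 0 ⇒ x_A = 6.75 − 0.125x_C.
The reaction-function slope is −0.125, so a 32-unit rise in x_C moves x_A by −0.125 × 32 = −4. A's best response falls — the actions are strategic substitutes.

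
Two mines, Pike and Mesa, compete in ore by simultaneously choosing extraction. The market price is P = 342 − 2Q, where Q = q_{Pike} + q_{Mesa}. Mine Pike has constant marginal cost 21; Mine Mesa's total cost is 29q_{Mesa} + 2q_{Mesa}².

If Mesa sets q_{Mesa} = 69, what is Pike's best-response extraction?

45.75

Mine Pike's profit: π = q_{Pike}(342 − 2(q_{Pike} + q_{Mesa})) − 21q_{Pike}.
∂π/∂q_{Pike} = 321 − 4q_{Pike} − 2q_{Mesa} = 0, so q_{Pike} = 80.25 − 0.5q_{Mesa}.
At q_{Mesa} = 69: q_{Pike} = 80.25 − 0.5·69 = 45.75.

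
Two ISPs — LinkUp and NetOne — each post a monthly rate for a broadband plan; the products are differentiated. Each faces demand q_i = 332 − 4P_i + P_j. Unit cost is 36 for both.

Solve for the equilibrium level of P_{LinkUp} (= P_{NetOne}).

LinkUp's profit: π = (P_{LinkUp} − 36)(332 − 4P_{LinkUp} + P_{NetOne}).
∂π/∂P_{LinkUp} = 476 − 8P_{LinkUp} + P_{NetOne} = 0 ⇒ P_{LinkUp} = 59.5 + 0.125P_{NetOne}.
Setting P_{LinkUp} = P_{NetOne} in the reaction function: P_{LinkUp} = 59.5 + 0.125P_{LinkUp}, so P_{LinkUp} = 59.5 / 0.875 = 68.

68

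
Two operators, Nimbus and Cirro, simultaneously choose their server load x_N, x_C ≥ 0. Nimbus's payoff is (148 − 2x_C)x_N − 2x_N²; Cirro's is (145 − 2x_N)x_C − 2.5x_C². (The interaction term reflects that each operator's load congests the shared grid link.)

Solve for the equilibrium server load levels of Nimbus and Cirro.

Expanding Nimbus's payoff: 148x_N − 2x_Cx_N − 2x_N².
∂π/∂x_N = 148 − 2x_C − 4x_N = 0, so x_N = 37 − 0.5x_C.
Likewise for Cirro: x_C = 29 − 0.4x_N.
Plugging x_C into Nimbus's best response: x_N = 37 − 0.5(29 − 0.4x_N) ⇒ 0.8x_N = 22.5, so x_N = 28.125.
Then x_C = 29 − 0.4·28.125 = 17.75.

28.125, 17.75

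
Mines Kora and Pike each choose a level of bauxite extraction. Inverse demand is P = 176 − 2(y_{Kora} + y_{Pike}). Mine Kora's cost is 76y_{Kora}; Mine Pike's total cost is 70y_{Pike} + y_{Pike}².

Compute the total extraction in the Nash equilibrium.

30.6

Mine Kora's profit: π = y_{Kora}(176 − 2(y_{Kora} + y_{Pike})) − 76y_{Kora}.
∂π/∂y_{Kora} = 100 − 4y_{Kora} − 2y_{Pike} = 0, so y_{Kora} = 25 − 0.5y_{Pike}.
For Pike: ∂π/∂y_{Pike} = 106 − 6y_{Pike} − 2y_{Kora} = 0 ⇒ y_{Pike} = 53/3 − (1/3)y_{Kora}.
Solving the two reaction functions simultaneously: (1 − (−0.5)(−1/3))y_{Kora} = 25 − 0.5·(53/3), so (5/6)y_{Kora} = 97/6 and y_{Kora} = 19.4.
Then y_{Pike} = 53/3 − (1/3)·19.4 = 11.2.
Total extraction: 19.4 + 11.2 = 30.6.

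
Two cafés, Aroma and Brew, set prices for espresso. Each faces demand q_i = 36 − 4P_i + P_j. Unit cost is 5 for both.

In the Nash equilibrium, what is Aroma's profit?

36

Aroma's profit: π = (P_{Aroma} − 5)(36 − 4P_{Aroma} + P_{Brew}).
∂π/∂P_{Aroma} = 56 − 8P_{Aroma} + P_{Brew} = 0 ⇒ P_{Aroma} = 7 + 0.125P_{Brew}.
Setting P_{Aroma} = P_{Brew} in the reaction function: P_{Aroma} = 7 + 0.125P_{Aroma}, so P_{Aroma} = 7 / 0.875 = 8.
q_{Aroma} = 36 − 4·8 + 8 = 12.
Profit = (8 − 5)·12 = 36.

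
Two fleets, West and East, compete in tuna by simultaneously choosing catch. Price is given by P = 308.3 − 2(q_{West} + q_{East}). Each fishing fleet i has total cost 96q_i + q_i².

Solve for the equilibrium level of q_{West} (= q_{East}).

Fishing fleet West's profit: π = q_{West}(308.3 − 2(q_{West} + q_{East})) − 96q_{West} − q_{West}².
∂π/∂q_{West} = 212.3 − 6q_{West} − 2q_{East} = 0, so q_{West} = 2123/60 − (1/3)q_{East}.
Setting q_{West} = q_{East} in the reaction function: q_{West} = 2123/60 − (1/3)q_{West}, so q_{West} = (2123/60) / (4/3) = 26.5375.

26.5375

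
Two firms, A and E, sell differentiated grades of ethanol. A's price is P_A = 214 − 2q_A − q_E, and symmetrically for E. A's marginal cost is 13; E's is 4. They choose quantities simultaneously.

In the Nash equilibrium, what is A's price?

92.2

Firm A's profit: π = q_A(214 − 2q_A − q_E) − 13q_A.
∂π/∂q_A = 201 − 4q_A − q_E = 0 ⇒ q_A = 50.25 − 0.25q_E.
Similarly q_E = 52.5 − 0.25q_A.
Plugging q_E into A's best response: q_A = 50.25 − 0.25(52.5 − 0.25q_A) ⇒ 0.9375q_A = 37.125, so q_A = 39.6.
Then q_E = 52.5 − 0.25·39.6 = 42.6.
P_A = 214 − 2·39.6 − 42.6 = 92.2.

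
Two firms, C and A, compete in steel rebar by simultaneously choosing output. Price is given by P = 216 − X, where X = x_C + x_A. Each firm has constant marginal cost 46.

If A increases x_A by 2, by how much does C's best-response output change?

-1

Firm C's profit: π = x_C(216 − (x_C + x_A)) − 46x_C.
∂π/∂x_C = 170 − 2x_C − x_A = 0, so x_C = 85 − 0.5x_A.
The reaction-function slope is −0.5, so a 2-unit rise in x_A moves x_C by −0.5 × 2 = −1. C's best response falls — the actions are strategic substitutes.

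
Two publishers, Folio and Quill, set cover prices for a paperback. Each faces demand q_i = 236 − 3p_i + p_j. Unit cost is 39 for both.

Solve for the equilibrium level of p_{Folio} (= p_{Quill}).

70.6

Folio's profit: π = (p_{Folio} − 39)(236 − 3p_{Folio} + p_{Quill}).
∂π/∂p_{Folio} = 353 − 6p_{Folio} + p_{Quill} = 0 ⇒ p_{Folio} = 353/6 + (1/6)p_{Quill}.
Setting p_{Folio} = p_{Quill} in the reaction function: p_{Folio} = 353/6 + (1/6)p_{Folio}, so p_{Folio} = (353/6) / (5/6) = 70.6.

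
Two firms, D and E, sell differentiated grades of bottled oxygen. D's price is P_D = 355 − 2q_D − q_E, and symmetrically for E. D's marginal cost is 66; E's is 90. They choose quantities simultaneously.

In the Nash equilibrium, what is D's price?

184.8

Firm D's profit: π = q_D(355 − 2q_D − q_E) − 66q_D.
∂π/∂q_D = 289 − 4q_D − q_E = 0 ⇒ q_D = 72.25 − 0.25q_E.
Similarly q_E = 66.25 − 0.25q_D.
Plugging q_E into D's best response: q_D = 72.25 − 0.25(66.25 − 0.25q_D) ⇒ 0.9375q_D = 55.6875, so q_D = 59.4.
Then q_E = 66.25 − 0.25·59.4 = 51.4.
P_D = 355 − 2·59.4 − 51.4 = 184.8.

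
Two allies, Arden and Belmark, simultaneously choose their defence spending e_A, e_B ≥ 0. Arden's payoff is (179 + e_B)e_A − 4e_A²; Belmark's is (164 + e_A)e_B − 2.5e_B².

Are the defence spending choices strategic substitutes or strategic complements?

strategic complements

Expanding Arden's payoff: 179e_A + e_Be_A − 4e_A².
∂π/∂e_A = 179 + e_B − 8e_A = 0, so e_A = 22.375 + 0.125e_B.
The best-response slope de_A/de_B = 0.125 > 0: the reaction function is upward-sloping, so the choices are strategic complements.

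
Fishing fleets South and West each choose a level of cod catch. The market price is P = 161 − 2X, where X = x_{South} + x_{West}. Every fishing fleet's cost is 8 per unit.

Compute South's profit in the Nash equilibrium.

1300.5

Fishing fleet South's profit: π = x_{South}(161 − 2(x_{South} + x_{West})) − 8x_{South}.
∂π/∂x_{South} = 153 − 4x_{South} − 2x_{West} = 0, so x_{South} = 38.25 − 0.5x_{West}.
By symmetry x_{West} = x_{South}; substituting into the reaction function, 1.5x_{South} = 38.25 and x_{South} = 25.5.
Price P = 161 − 2·51 = 59.
South's profit: (59 − 8)·25.5 = 1300.5.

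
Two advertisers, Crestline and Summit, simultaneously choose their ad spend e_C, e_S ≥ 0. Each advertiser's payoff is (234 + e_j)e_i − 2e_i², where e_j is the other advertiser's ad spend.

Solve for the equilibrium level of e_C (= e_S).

Crestline's payoff is (234 + e_S)e_C − 2e_C².
∂π/∂e_C = 234 + e_S − 4e_C = 0, so e_C = 58.5 + 0.25e_S.
By symmetry e_S = e_C; substituting into the reaction function, 0.75e_C = 58.5 and e_C = 78.

78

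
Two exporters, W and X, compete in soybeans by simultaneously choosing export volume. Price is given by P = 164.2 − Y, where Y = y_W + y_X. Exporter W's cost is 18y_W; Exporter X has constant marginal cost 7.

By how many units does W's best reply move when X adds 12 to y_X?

-6

Exporter W's profit: π = y_W(164.2 − (y_W + y_X)) − 18y_W.
∂π/∂y_W = 146.2 − 2y_W − y_X = 0, so y_W = 73.1 − 0.5y_X.
The reaction-function slope is −0.5, so a 12-unit rise in y_X moves y_W by −0.5 × 12 = −6. W's best response falls — the actions are strategic substitutes.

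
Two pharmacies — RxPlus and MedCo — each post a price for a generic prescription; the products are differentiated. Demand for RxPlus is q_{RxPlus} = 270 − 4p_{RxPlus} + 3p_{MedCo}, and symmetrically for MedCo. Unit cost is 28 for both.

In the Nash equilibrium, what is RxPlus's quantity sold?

RxPlus's profit: π = (p_{RxPlus} − 28)(270 − 4p_{RxPlus} + 3p_{MedCo}).
∂π/∂p_{RxPlus} = 382 − 8p_{RxPlus} + 3p_{MedCo} = 0 ⇒ p_{RxPlus} = 47.75 + 0.375p_{MedCo}.
Setting p_{RxPlus} = p_{MedCo} in the reaction function: p_{RxPlus} = 47.75 + 0.375p_{RxPlus}, so p_{RxPlus} = 47.75 / 0.625 = 76.4.
q_{RxPlus} = 270 − 4·76.4 + 3·76.4 = 193.6.

193.6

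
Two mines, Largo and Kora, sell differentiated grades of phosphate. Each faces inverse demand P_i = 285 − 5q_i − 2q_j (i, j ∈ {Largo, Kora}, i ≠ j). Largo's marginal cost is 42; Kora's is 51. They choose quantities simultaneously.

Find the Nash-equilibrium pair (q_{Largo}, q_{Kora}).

Mine Largo's profit: π = q_{Largo}(285 − 5q_{Largo} − 2q_{Kora}) − 42q_{Largo}.
∂π/∂q_{Largo} = 243 − 10q_{Largo} − 2q_{Kora} = 0 ⇒ q_{Largo} = 24.3 − 0.2q_{Kora}.
Similarly q_{Kora} = 23.4 − 0.2q_{Largo}.
Plugging q_{Kora} into Largo's best response: q_{Largo} = 24.3 − 0.2(23.4 − 0.2q_{Largo}) ⇒ 0.96q_{Largo} = 19.62, so q_{Largo} = 20.4375.
Then q_{Kora} = 23.4 − 0.2·20.4375 = 19.3125.

20.4375, 19.3125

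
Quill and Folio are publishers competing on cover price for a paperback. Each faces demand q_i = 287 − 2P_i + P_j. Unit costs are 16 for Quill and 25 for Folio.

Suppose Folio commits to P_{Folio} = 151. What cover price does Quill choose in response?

117.5

Quill's profit: π = (P_{Quill} − 16)(287 − 2P_{Quill} + P_{Folio}).
∂π/∂P_{Quill} = 319 − 4P_{Quill} + P_{Folio} = 0 ⇒ P_{Quill} = 79.75 + 0.25P_{Folio}.
At P_{Folio} = 151: P_{Quill} = 79.75 + 0.25·151 = 117.5.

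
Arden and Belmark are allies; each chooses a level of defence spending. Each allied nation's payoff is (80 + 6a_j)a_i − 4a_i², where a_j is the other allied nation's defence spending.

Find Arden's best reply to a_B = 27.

30.25

Arden's payoff is (80 + 6a_B)a_A − 4a_A².
∂π/∂a_A = 80 + 6a_B − 8a_A = 0, so a_A = 10 + 0.75a_B.
At a_B = 27: a_A = 10 + 0.75·27 = 30.25.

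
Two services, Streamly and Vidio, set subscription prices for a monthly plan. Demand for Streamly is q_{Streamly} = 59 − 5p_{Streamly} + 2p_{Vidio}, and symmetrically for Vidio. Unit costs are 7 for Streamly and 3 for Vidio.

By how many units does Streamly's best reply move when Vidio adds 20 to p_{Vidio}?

4

Streamly's profit: π = (p_{Streamly} − 7)(59 − 5p_{Streamly} + 2p_{Vidio}).
∂π/∂p_{Streamly} = 94 − 10p_{Streamly} + 2p_{Vidio} = 0 ⇒ p_{Streamly} = 9.4 + 0.2p_{Vidio}.
The reaction-function slope is 0.2, so a 20-unit rise in p_{Vidio} moves p_{Streamly} by 0.2 × 20 = 4. Streamly's best response rises — the actions are strategic complements.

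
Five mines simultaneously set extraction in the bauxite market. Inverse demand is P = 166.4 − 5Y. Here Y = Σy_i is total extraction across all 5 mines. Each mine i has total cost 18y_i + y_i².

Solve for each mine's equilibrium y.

A representative mine's profit is π_i = y_i(166.4 − 5Y) − 18y_i − y_i², with Y = y_i + Σ_{j≠i} y_j.
First-order condition: 148.4 − 12y_i − 5Σ_{j≠i} y_j = 0.
In a symmetric equilibrium every mine chooses the same y, so Σ_{j≠i} y_j = 4y. The condition becomes 148.4 − 32y = 0, giving y = 148.4/32 = 4.6375.

4.6375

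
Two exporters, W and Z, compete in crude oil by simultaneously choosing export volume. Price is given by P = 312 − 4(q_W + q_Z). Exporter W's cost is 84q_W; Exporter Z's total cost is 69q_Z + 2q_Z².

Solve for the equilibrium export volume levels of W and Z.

Exporter W's profit: π = q_W(312 − 4(q_W + q_Z)) − 84q_W.
∂π/∂q_W = 228 − 8q_W − 4q_Z = 0, so q_W = 28.5 − 0.5q_Z.
For Z: ∂π/∂q_Z = 243 − 12q_Z − 4q_W = 0 ⇒ q_Z = 20.25 − (1/3)q_W.
Substituting the second reaction function into the first: q_W = 28.5 − 0.5(20.25 − (1/3)q_W), which gives (5/6)q_W = 18.375 ⇒ q_W = 22.05.
Then q_Z = 20.25 − (1/3)·22.05 = 12.9.

22.05, 12.9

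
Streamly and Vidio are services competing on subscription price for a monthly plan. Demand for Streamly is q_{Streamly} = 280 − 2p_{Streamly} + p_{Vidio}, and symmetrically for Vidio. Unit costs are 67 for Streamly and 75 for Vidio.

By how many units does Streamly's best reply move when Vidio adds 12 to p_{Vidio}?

3

Streamly's profit: π = (p_{Streamly} − 67)(280 − 2p_{Streamly} + p_{Vidio}).
∂π/∂p_{Streamly} = 414 − 4p_{Streamly} + p_{Vidio} = 0 ⇒ p_{Streamly} = 103.5 + 0.25p_{Vidio}.
The reaction-function slope is 0.25, so a 12-unit rise in p_{Vidio} moves p_{Streamly} by 0.25 × 12 = 3. Streamly's best response rises — the actions are strategic complements.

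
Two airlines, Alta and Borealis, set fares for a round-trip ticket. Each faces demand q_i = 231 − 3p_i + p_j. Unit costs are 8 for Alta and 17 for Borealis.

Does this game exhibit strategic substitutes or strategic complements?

strategic complements

Alta's profit: π = (p_{Alta} − 8)(231 − 3p_{Alta} + p_{Borealis}).
∂π/∂p_{Alta} = 255 − 6p_{Alta} + p_{Borealis} = 0 ⇒ p_{Alta} = 42.5 + (1/6)p_{Borealis}.
The best-response slope dp_{Alta}/dp_{Borealis} = 1/6 > 0: the reaction function is upward-sloping, so the choices are strategic complements.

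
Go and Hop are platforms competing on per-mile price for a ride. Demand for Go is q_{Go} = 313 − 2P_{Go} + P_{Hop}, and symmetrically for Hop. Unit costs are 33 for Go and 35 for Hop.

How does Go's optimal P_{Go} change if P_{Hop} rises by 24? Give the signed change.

Go's profit: π = (P_{Go} − 33)(313 − 2P_{Go} + P_{Hop}).
∂π/∂P_{Go} = 379 − 4P_{Go} + P_{Hop} = 0 ⇒ P_{Go} = 94.75 + 0.25P_{Hop}.
The reaction-function slope is 0.25, so a 24-unit rise in P_{Hop} moves P_{Go} by 0.25 × 24 = 6. Go's best response rises — the actions are strategic complements.

6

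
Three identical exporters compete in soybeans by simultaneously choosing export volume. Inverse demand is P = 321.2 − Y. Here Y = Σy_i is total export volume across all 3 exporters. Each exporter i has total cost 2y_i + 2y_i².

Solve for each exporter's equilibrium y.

39.9

A representative exporter's profit is π_i = y_i(321.2 − Y) − 2y_i − 2y_i², with Y = y_i + Σ_{j≠i} y_j.
First-order condition: 319.2 − 6y_i − Σ_{j≠i} y_j = 0.
With identical exporters, set every y_j = y: then 319.2 − 6y − 2y = 0, i.e. y = 319.2/8 = 39.9.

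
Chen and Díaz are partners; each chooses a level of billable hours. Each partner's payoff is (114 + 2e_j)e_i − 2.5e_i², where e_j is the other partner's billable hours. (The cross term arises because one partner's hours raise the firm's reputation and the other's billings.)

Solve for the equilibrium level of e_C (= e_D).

Chen's payoff is (114 + 2e_D)e_C − 2.5e_C².
∂π/∂e_C = 114 + 2e_D − 5e_C = 0, so e_C = 22.8 + 0.4e_D.
Setting e_C = e_D in the reaction function: e_C = 22.8 + 0.4e_C, so e_C = 22.8 / 0.6 = 38.

38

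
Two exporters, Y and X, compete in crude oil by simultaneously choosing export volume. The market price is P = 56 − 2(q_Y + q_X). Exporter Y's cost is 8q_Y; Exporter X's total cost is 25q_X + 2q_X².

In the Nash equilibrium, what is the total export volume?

Exporter Y's profit: π = q_Y(56 − 2(q_Y + q_X)) − 8q_Y.
∂π/∂q_Y = 48 − 4q_Y − 2q_X = 0, so q_Y = 12 − 0.5q_X.
For X: ∂π/∂q_X = 31 − 8q_X − 2q_Y = 0 ⇒ q_X = 3.875 − 0.25q_Y.
Plugging q_X into Y's best response: q_Y = 12 − 0.5(3.875 − 0.25q_Y) ⇒ 0.875q_Y = 10.0625, so q_Y = 11.5.
Then q_X = 3.875 − 0.25·11.5 = 1.
Total export volume: 11.5 + 1 = 12.5.

12.5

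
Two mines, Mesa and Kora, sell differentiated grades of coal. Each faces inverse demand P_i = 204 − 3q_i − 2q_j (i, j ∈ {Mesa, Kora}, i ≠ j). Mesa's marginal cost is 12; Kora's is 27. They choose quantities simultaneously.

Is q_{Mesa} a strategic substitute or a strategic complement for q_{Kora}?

Mine Mesa's profit: π = q_{Mesa}(204 − 3q_{Mesa} − 2q_{Kora}) − 12q_{Mesa}.
∂π/∂q_{Mesa} = 192 − 6q_{Mesa} − 2q_{Kora} = 0 ⇒ q_{Mesa} = 32 − (1/3)q_{Kora}.
The best-response slope dq_{Mesa}/dq_{Kora} = −1/3 < 0: the reaction function is downward-sloping, so the choices are strategic substitutes.

strategic substitutes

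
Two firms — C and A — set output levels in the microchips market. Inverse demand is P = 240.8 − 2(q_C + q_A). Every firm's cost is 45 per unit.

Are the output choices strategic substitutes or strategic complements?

strategic substitutes

Firm C's profit: π = q_C(240.8 − 2(q_C + q_A)) − 45q_C.
∂π/∂q_C = 195.8 − 4q_C − 2q_A = 0, so q_C = 48.95 − 0.5q_A.
The best-response slope dq_C/dq_A = −0.5 < 0: the reaction function is downward-sloping, so the choices are strategic substitutes.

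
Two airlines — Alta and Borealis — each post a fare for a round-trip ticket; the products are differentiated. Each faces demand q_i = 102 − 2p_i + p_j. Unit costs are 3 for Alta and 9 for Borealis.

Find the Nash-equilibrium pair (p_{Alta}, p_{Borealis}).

Alta's profit: π = (p_{Alta} − 3)(102 − 2p_{Alta} + p_{Borealis}).
∂π/∂p_{Alta} = 108 − 4p_{Alta} + p_{Borealis} = 0 ⇒ p_{Alta} = 27 + 0.25p_{Borealis}.
Similarly p_{Borealis} = 30 + 0.25p_{Alta}.
Substituting the second reaction function into the first: p_{Alta} = 27 + 0.25(30 + 0.25p_{Alta}), which gives 0.9375p_{Alta} = 34.5 ⇒ p_{Alta} = 36.8.
Then p_{Borealis} = 30 + 0.25·36.8 = 39.2.

36.8, 39.2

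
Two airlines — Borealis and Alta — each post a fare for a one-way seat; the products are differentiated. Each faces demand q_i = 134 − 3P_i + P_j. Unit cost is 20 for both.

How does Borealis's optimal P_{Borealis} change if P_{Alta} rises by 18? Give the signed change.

3

Borealis's profit: π = (P_{Borealis} − 20)(134 − 3P_{Borealis} + P_{Alta}).
∂π/∂P_{Borealis} = 194 − 6P_{Borealis} + P_{Alta} = 0 ⇒ P_{Borealis} = 97/3 + (1/6)P_{Alta}.
The reaction-function slope is 1/6, so an 18-unit rise in P_{Alta} moves P_{Borealis} by 1/6 × 18 = 3. Borealis's best response rises — the actions are strategic complements.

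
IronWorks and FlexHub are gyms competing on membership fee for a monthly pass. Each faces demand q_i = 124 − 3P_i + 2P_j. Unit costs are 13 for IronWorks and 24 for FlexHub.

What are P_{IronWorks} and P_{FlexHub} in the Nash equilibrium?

IronWorks's profit: π = (P_{IronWorks} − 13)(124 − 3P_{IronWorks} + 2P_{FlexHub}).
∂π/∂P_{IronWorks} = 163 − 6P_{IronWorks} + 2P_{FlexHub} = 0 ⇒ P_{IronWorks} = 163/6 + (1/3)P_{FlexHub}.
Similarly P_{FlexHub} = 98/3 + (1/3)P_{IronWorks}.
Substituting the second reaction function into the first: P_{IronWorks} = 163/6 + (1/3)(98/3 + (1/3)P_{IronWorks}), which gives (8/9)P_{IronWorks} = 685/18 ⇒ P_{IronWorks} = 42.8125.
Then P_{FlexHub} = 98/3 + (1/3)·42.8125 = 46.9375.

42.8125, 46.9375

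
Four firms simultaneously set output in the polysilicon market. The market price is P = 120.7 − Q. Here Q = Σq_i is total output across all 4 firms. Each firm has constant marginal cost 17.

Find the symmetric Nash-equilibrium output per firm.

20.74

A representative firm's profit is π_i = q_i(120.7 − Q) − 17q_i, with Q = q_i + Σ_{j≠i} q_j.
First-order condition: 103.7 − 2q_i − Σ_{j≠i} q_j = 0.
Imposing symmetry (q_j = q for all j) turns Σ_{j≠i} q_j into 3q, so 103.7 = 5q and q = 20.74.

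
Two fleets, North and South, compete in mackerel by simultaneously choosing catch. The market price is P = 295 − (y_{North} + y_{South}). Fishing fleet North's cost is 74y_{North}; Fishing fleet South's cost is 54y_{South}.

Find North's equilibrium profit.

Fishing fleet North's profit: π = y_{North}(295 − (y_{North} + y_{South})) − 74y_{North}.
∂π/∂y_{North} = 221 − 2y_{North} − y_{South} = 0, so y_{North} = 110.5 − 0.5y_{South}.
By the same steps for South: y_{South} = 120.5 − 0.5y_{North}.
Plugging y_{South} into North's best response: y_{North} = 110.5 − 0.5(120.5 − 0.5y_{North}) ⇒ 0.75y_{North} = 50.25, so y_{North} = 67.
Then y_{South} = 120.5 − 0.5·67 = 87.
Price P = 295 − 154 = 141.
North's profit: (141 − 74)·67 = 4489.

4489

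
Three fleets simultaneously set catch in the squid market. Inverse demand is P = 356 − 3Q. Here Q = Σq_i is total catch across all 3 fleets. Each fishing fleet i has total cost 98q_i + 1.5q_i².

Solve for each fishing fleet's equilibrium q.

17.2

A representative fishing fleet's profit is π_i = q_i(356 − 3Q) − 98q_i − 1.5q_i², with Q = q_i + Σ_{j≠i} q_j.
First-order condition: 258 − 9q_i − 3Σ_{j≠i} q_j = 0.
With identical fishing fleets, set every q_j = q: then 258 − 9q − 6q = 0, i.e. q = 258/15 = 17.2.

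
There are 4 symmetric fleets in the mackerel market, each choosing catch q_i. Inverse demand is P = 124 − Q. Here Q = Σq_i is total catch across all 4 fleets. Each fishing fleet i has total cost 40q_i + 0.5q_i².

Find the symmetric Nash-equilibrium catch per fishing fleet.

A representative fishing fleet's profit is π_i = q_i(124 − Q) − 40q_i − 0.5q_i², with Q = q_i + Σ_{j≠i} q_j.
First-order condition: 84 − 3q_i − Σ_{j≠i} q_j = 0.
Imposing symmetry (q_j = q for all j) turns Σ_{j≠i} q_j into 3q, so 84 = 6q and q = 14.

14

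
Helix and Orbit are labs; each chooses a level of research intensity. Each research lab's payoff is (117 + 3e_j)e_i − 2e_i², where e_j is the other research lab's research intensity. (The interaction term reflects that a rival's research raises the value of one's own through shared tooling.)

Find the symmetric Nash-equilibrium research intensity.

Helix's payoff is (117 + 3e_O)e_H − 2e_H².
∂π/∂e_H = 117 + 3e_O − 4e_H = 0, so e_H = 29.25 + 0.75e_O.
Setting e_H = e_O in the reaction function: e_H = 29.25 + 0.75e_H, so e_H = 29.25 / 0.25 = 117.

117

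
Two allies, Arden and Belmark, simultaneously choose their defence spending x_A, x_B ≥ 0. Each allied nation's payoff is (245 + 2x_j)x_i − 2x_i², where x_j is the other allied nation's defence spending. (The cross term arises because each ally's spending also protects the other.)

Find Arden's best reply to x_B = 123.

Arden's payoff is (245 + 2x_B)x_A − 2x_A².
∂π/∂x_A = 245 + 2x_B − 4x_A = 0, so x_A = 61.25 + 0.5x_B.
At x_B = 123: x_A = 61.25 + 0.5·123 = 122.75.

122.75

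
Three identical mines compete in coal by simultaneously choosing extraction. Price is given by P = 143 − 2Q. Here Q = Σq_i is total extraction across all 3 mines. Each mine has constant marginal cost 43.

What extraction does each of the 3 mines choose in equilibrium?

A representative mine's profit is π_i = q_i(143 − 2Q) − 43q_i, with Q = q_i + Σ_{j≠i} q_j.
First-order condition: 100 − 4q_i − 2Σ_{j≠i} q_j = 0.
Imposing symmetry (q_j = q for all j) turns Σ_{j≠i} q_j into 2q, so 100 = 8q and q = 12.5.

12.5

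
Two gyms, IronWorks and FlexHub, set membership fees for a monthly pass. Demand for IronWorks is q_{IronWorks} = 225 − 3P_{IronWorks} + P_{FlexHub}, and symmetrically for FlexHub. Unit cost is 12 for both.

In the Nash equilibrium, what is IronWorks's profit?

4848.12

IronWorks's profit: π = (P_{IronWorks} − 12)(225 − 3P_{IronWorks} + P_{FlexHub}).
∂π/∂P_{IronWorks} = 261 − 6P_{IronWorks} + P_{FlexHub} = 0 ⇒ P_{IronWorks} = 43.5 + (1/6)P_{FlexHub}.
Setting P_{IronWorks} = P_{FlexHub} in the reaction function: P_{IronWorks} = 43.5 + (1/6)P_{IronWorks}, so P_{IronWorks} = 43.5 / (5/6) = 52.2.
q_{IronWorks} = 225 − 3·52.2 + 52.2 = 120.6.
Profit = (52.2 − 12)·120.6 = 4848.12.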